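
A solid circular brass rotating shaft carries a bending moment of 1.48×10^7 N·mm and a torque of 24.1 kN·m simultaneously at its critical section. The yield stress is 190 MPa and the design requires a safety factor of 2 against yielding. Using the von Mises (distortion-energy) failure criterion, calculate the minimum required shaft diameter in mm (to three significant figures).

σ_allow = σ_y/n = 190/2 = 95.00 MPa.
For a solid shaft σ_b = 32M/(πd³) and τ = 16T/(πd³), so the von Mises stress is σ' = (16/πd³)·√(4M²+3T²).
√(4M²+3T²) = √(4×(1.480×10^7)² + 3×(2.410×10^7)²) = 5.117×10^7 N·mm.
d³ = 16×5.117×10^7/(π×95.00) = 2.743×10^6 mm³.
d = 140.0 mm.

d = 140 mm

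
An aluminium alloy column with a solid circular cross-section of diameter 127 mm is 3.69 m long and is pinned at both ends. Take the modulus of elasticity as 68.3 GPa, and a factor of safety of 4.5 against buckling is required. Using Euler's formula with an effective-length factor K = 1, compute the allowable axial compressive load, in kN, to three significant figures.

I = πd⁴/64 = π×127⁴/64 = 1.277×10^7 mm⁴.
Effective length L_e = KL = 1×3.69 m = 3690 mm.
Euler critical load P_cr = π²EI/L_e² = π²×68300×1.277×10^7/3690² = 632200 N.
P_allow = P_cr/n = 632200/4.5 = 140500 N.

P_allow = 140 kN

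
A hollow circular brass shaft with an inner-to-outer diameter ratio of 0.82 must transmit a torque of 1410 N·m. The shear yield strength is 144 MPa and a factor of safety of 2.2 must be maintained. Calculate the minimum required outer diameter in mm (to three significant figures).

d_o = 58.5 mm

τ_allow = 144/2.2 = 65.45 MPa.
For a hollow shaft τ = 16T/[πd_o³(1−k⁴)] with k = 0.82, so 1−k⁴ = 0.5479.
d_o³ = 16T/[π τ_allow (1−k⁴)] = 16×1410000/(π×65.45×0.5479) = 200200 mm³.
d_o = 58.50 mm.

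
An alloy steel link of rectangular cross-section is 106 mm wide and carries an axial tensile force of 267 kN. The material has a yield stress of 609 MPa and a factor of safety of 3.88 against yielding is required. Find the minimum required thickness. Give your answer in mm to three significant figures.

t = 16.0 mm

σ_allow = 609/3.88 = 157.0 MPa.
Required area A = F/σ_allow = 267000/157.0 = 1701 mm².
t = A/w = 1701/106 = 16.05 mm.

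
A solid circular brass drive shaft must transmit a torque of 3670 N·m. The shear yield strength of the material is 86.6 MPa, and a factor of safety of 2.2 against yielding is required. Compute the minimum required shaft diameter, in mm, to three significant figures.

Allowable shear stress τ_allow = 86.6/2.2 = 39.36 MPa.
For a solid shaft τ = 16T/(πd³), so d³ = 16T/(π τ_allow) = 16×3670000/(π×39.36) = 474800 mm³.
d = (474800)^(1/3) = 78.02 mm.

d = 78.0 mm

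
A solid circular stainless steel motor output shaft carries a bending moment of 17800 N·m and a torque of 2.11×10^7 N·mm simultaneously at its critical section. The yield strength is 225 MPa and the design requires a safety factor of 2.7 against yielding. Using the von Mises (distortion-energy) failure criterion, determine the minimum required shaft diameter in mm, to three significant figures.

d = 146 mm

σ_allow = σ_y/n = 225/2.7 = 83.33 MPa.
For a solid shaft σ_b = 32M/(πd³) and τ = 16T/(πd³), so the von Mises stress is σ' = (16/πd³)·√(4M²+3T²).
√(4M²+3T²) = √(4×(1.780×10^7)² + 3×(2.110×10^7)²) = 5.102×10^7 N·mm.
d³ = 16×5.102×10^7/(π×83.33) = 3.118×10^6 mm³.
d = 146.1 mm.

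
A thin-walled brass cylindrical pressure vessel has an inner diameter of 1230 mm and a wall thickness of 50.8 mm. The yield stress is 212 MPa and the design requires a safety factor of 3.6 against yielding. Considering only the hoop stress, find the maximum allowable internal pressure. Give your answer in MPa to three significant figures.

p_allow = 4.86 MPa

σ_allow = 212/3.6 = 58.89 MPa.
σ_h = pD/(2t) → p_allow = 2σ_allow t/D = 2×58.89×50.8/1230 = 4.864 MPa.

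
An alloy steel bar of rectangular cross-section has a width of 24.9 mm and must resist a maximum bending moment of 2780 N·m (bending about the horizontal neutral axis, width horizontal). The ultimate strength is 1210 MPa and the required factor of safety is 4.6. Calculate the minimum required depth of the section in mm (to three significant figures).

σ_allow = 1210/4.6 = 263.0 MPa.
For a rectangular section σ = 6M/(bh²), so h² = 6M/(b σ_allow) = 6×2780000/(24.9×263.0) = 2547 mm².
h = 50.46 mm.

h = 50.5 mm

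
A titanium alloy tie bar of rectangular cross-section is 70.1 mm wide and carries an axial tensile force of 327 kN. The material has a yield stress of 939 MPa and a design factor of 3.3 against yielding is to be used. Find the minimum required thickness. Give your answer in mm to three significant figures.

σ_allow = 939/3.3 = 284.5 MPa.
Required area A = F/σ_allow = 327000/284.5 = 1149 mm².
t = A/w = 1149/70.1 = 16.39 mm.

t = 16.4 mm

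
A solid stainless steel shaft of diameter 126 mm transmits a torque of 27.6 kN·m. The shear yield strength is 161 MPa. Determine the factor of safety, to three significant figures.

n = 2.29

τ = 16T/(πd³) = 16×2.7600×10^7/(π×126³) = 70.27 MPa.
n = τ_limit/τ = 161/70.27 = 2.291.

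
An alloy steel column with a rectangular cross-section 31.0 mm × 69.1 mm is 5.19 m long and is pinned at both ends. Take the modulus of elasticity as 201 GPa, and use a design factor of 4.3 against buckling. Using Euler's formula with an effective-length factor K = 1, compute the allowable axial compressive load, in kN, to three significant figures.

Buckling occurs about the weak axis: I_min = h·b³/12 = 69.1×31.0³/12 = 171500 mm⁴ (b = 31.0 mm is the smaller dimension).
Effective length L_e = KL = 1×5.19 m = 5190 mm.
Euler critical load P_cr = π²EI/L_e² = π²×201000×171500/5190² = 12630 N.
P_allow = P_cr/n = 12630/4.3 = 2938 N.

P_allow = 2.94 kN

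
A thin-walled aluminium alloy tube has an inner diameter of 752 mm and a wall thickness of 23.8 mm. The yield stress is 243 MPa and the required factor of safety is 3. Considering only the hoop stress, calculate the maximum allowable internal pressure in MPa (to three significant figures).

σ_allow = 243/3 = 81.00 MPa.
σ_h = pD/(2t) → p_allow = 2σ_allow t/D = 2×81.00×23.8/752 = 5.127 MPa.

p_allow = 5.13 MPa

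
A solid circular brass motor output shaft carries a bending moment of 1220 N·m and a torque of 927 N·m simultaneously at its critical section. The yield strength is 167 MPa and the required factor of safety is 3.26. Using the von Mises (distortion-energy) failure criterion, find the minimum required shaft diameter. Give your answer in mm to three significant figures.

d = 66.2 mm

σ_allow = σ_y/n = 167/3.26 = 51.23 MPa.
For a solid shaft σ_b = 32M/(πd³) and τ = 16T/(πd³), so the von Mises stress is σ' = (16/πd³)·√(4M²+3T²).
√(4M²+3T²) = √(4×(1.220×10^6)² + 3×(927000)²) = 2.921×10^6 N·mm.
d³ = 16×2.921×10^6/(π×51.23) = 290400 mm³.
d = 66.22 mm.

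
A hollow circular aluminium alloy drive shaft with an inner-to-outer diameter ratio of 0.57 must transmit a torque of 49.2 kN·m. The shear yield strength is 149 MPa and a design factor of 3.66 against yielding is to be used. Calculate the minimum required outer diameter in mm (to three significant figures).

d_o = 190 mm

τ_allow = 149/3.66 = 40.71 MPa.
For a hollow shaft τ = 16T/[πd_o³(1−k⁴)] with k = 0.57, so 1−k⁴ = 0.8944.
d_o³ = 16T/[π τ_allow (1−k⁴)] = 16×4.9200×10^7/(π×40.71×0.8944) = 6.881×10^6 mm³.
d_o = 190.2 mm.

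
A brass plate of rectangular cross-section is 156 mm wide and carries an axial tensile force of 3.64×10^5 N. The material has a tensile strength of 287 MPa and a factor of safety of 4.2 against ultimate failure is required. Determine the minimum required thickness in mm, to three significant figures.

σ_allow = 287/4.2 = 68.33 MPa.
Required area A = F/σ_allow = 364000/68.33 = 5327 mm².
t = A/w = 5327/156 = 34.15 mm.

t = 34.1 mm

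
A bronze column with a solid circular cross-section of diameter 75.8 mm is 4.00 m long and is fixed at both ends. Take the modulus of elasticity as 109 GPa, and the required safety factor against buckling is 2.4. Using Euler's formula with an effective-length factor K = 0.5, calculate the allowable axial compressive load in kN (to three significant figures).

I = πd⁴/64 = π×75.8⁴/64 = 1.620×10^6 mm⁴.
Effective length L_e = KL = 0.5×4.00 m = 2000 mm.
Euler critical load P_cr = π²EI/L_e² = π²×109000×1.620×10^6/2000² = 435800 N.
P_allow = P_cr/n = 435800/2.4 = 181600 N.

P_allow = 182 kN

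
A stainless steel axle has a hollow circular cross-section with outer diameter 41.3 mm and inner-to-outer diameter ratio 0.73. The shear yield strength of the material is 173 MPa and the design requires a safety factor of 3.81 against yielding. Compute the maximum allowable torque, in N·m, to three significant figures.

τ_allow = 173/3.81 = 45.41 MPa.
For a hollow shaft T_allow = τ_allow·πd_o³(1−k⁴)/16 with 1−k⁴ = 0.7160, so πd_o³(1−k⁴)/16 = 9904 mm³.
T_allow = 45.41×9904 = 449700 N·mm = 449.7 N·m.

T_allow = 450 N·m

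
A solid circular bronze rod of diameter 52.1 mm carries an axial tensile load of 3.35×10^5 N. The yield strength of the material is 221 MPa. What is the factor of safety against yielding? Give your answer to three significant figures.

n = 1.41

A = πd²/4 = 2132 mm².
σ = F/A = 335000/2132 = 157.1 MPa.
n = 221/157.1 = 1.406.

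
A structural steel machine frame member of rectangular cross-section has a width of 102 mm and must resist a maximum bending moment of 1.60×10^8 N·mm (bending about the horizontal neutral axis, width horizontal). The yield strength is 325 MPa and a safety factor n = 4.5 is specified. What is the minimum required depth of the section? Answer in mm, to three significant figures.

h = 361 mm

σ_allow = 325/4.5 = 72.22 MPa.
For a rectangular section σ = 6M/(bh²), so h² = 6M/(b σ_allow) = 6×1.6000×10^8/(102×72.22) = 130300 mm².
h = 361.0 mm.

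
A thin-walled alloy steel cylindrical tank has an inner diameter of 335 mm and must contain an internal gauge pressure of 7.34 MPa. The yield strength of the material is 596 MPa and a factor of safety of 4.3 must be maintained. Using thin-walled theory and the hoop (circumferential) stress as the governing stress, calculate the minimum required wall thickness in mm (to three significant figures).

t = 8.87 mm

σ_allow = 596/4.3 = 138.6 MPa.
Hoop stress σ_h = pD/(2t), so t = pD/(2σ_allow) = 7.34×335/(2×138.6) = 8.870 mm.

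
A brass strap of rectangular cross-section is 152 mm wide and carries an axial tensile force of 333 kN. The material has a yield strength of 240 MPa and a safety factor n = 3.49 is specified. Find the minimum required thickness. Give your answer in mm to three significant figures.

σ_allow = 240/3.49 = 68.77 MPa.
Required area A = F/σ_allow = 333000/68.77 = 4842 mm².
t = A/w = 4842/152 = 31.86 mm.

t = 31.9 mm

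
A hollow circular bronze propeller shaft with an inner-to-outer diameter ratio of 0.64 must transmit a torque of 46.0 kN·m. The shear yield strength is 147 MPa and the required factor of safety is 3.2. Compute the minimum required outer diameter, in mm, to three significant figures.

d_o = 183 mm

τ_allow = 147/3.2 = 45.94 MPa.
For a hollow shaft τ = 16T/[πd_o³(1−k⁴)] with k = 0.64, so 1−k⁴ = 0.8322.
d_o³ = 16T/[π τ_allow (1−k⁴)] = 16×4.6000×10^7/(π×45.94×0.8322) = 6.128×10^6 mm³.
d_o = 183.0 mm.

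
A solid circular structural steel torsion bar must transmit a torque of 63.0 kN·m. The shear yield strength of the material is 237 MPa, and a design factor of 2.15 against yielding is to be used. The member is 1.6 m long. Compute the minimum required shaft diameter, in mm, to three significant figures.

d = 143 mm

Allowable shear stress τ_allow = 237/2.15 = 110.2 MPa.
For a solid shaft τ = 16T/(πd³), so d³ = 16T/(π τ_allow) = 16×6.3000×10^7/(π×110.2) = 2.911×10^6 mm³.
d = (2.911×10^6)^(1/3) = 142.8 mm.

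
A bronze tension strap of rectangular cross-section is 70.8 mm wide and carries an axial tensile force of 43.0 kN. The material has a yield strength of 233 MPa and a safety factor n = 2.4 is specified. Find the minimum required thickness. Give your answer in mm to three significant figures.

t = 6.26 mm

σ_allow = 233/2.4 = 97.08 MPa.
Required area A = F/σ_allow = 43000/97.08 = 442.9 mm².
t = A/w = 442.9/70.8 = 6.256 mm.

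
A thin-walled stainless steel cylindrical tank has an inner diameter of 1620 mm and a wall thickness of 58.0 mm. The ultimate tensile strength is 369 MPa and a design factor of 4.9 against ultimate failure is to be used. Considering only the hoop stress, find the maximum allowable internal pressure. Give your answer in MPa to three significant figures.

p_allow = 5.39 MPa

σ_allow = 369/4.9 = 75.31 MPa.
σ_h = pD/(2t) → p_allow = 2σ_allow t/D = 2×75.31×58.0/1620 = 5.392 MPa.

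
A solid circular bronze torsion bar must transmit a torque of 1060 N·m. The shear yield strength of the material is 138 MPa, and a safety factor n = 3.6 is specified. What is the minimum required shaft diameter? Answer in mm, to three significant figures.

Allowable shear stress τ_allow = 138/3.6 = 38.33 MPa.
For a solid shaft τ = 16T/(πd³), so d³ = 16T/(π τ_allow) = 16×1060000/(π×38.33) = 140800 mm³.
d = (140800)^(1/3) = 52.03 mm.

d = 52.0 mm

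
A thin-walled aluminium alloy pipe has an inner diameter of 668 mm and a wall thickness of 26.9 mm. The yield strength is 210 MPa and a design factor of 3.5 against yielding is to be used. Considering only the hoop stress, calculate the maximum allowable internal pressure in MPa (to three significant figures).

σ_allow = 210/3.5 = 60.00 MPa.
σ_h = pD/(2t) → p_allow = 2σ_allow t/D = 2×60.00×26.9/668 = 4.832 MPa.

p_allow = 4.83 MPa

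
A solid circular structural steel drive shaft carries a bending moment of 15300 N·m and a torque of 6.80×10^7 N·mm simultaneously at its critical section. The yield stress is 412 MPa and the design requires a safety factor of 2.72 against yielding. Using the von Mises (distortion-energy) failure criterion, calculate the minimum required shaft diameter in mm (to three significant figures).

σ_allow = σ_y/n = 412/2.72 = 151.5 MPa.
For a solid shaft σ_b = 32M/(πd³) and τ = 16T/(πd³), so the von Mises stress is σ' = (16/πd³)·√(4M²+3T²).
√(4M²+3T²) = √(4×(1.530×10^7)² + 3×(6.800×10^7)²) = 1.217×10^8 N·mm.
d³ = 16×1.217×10^8/(π×151.5) = 4.092×10^6 mm³.
d = 159.9 mm.

d = 160 mm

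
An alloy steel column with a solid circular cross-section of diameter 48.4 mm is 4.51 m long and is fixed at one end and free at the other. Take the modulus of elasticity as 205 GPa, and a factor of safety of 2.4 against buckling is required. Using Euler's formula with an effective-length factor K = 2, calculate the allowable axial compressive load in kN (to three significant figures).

P_allow = 2.79 kN

I = πd⁴/64 = π×48.4⁴/64 = 269400 mm⁴.
Effective length L_e = KL = 2×4.51 m = 9020 mm.
Euler critical load P_cr = π²EI/L_e² = π²×205000×269400/9020² = 6699 N.
P_allow = P_cr/n = 6699/2.4 = 2791 N.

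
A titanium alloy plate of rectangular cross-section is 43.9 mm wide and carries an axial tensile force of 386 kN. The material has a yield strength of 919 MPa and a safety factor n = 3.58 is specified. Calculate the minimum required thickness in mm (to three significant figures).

t = 34.3 mm

σ_allow = 919/3.58 = 256.7 MPa.
Required area A = F/σ_allow = 386000/256.7 = 1504 mm².
t = A/w = 1504/43.9 = 34.25 mm.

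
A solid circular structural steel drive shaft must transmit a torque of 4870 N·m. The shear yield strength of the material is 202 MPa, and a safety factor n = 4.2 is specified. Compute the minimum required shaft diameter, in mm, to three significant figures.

Allowable shear stress τ_allow = 202/4.2 = 48.10 MPa.
For a solid shaft τ = 16T/(πd³), so d³ = 16T/(π τ_allow) = 16×4870000/(π×48.10) = 515700 mm³.
d = (515700)^(1/3) = 80.19 mm.

d = 80.2 mm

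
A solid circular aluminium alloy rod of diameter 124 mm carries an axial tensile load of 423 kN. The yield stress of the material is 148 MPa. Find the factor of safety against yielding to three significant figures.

A = πd²/4 = 12080 mm².
σ = F/A = 423000/12080 = 35.03 MPa.
n = 148/35.03 = 4.225.

n = 4.23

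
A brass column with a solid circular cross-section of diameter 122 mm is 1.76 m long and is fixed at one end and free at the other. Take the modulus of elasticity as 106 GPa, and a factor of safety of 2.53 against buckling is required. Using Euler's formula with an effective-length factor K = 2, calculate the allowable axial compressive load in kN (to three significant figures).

P_allow = 363 kN

I = πd⁴/64 = π×122⁴/64 = 1.087×10^7 mm⁴.
Effective length L_e = KL = 2×1.76 m = 3520 mm.
Euler critical load P_cr = π²EI/L_e² = π²×106000×1.087×10^7/3520² = 918200 N.
P_allow = P_cr/n = 918200/2.53 = 362900 N.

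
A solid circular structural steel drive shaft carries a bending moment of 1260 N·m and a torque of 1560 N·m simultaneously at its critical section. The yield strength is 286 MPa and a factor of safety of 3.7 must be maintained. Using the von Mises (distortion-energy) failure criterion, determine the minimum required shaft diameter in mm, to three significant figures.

d = 62.4 mm

σ_allow = σ_y/n = 286/3.7 = 77.30 MPa.
For a solid shaft σ_b = 32M/(πd³) and τ = 16T/(πd³), so the von Mises stress is σ' = (16/πd³)·√(4M²+3T²).
√(4M²+3T²) = √(4×(1.260×10^6)² + 3×(1.560×10^6)²) = 3.695×10^6 N·mm.
d³ = 16×3.695×10^6/(π×77.30) = 243400 mm³.
d = 62.44 mm.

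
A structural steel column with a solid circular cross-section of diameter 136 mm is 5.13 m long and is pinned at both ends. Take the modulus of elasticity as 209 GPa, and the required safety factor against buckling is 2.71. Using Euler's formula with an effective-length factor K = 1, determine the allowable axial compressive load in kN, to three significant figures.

P_allow = 486 kN

I = πd⁴/64 = π×136⁴/64 = 1.679×10^7 mm⁴.
Effective length L_e = KL = 1×5.13 m = 5130 mm.
Euler critical load P_cr = π²EI/L_e² = π²×209000×1.679×10^7/5130² = 1.316×10^6 N.
P_allow = P_cr/n = 1.316×10^6/2.71 = 485700 N.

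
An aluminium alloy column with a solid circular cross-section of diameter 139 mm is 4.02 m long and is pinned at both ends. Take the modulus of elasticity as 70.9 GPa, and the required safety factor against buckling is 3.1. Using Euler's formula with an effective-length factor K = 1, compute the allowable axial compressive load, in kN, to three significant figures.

I = πd⁴/64 = π×139⁴/64 = 1.832×10^7 mm⁴.
Effective length L_e = KL = 1×4.02 m = 4020 mm.
Euler critical load P_cr = π²EI/L_e² = π²×70900×1.832×10^7/4020² = 793500 N.
P_allow = P_cr/n = 793500/3.1 = 256000 N.

P_allow = 256 kN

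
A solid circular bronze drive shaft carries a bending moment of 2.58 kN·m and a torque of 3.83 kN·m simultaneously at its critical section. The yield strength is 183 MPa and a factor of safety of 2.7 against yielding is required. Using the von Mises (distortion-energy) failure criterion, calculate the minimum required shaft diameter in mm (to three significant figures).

σ_allow = σ_y/n = 183/2.7 = 67.78 MPa.
For a solid shaft σ_b = 32M/(πd³) and τ = 16T/(πd³), so the von Mises stress is σ' = (16/πd³)·√(4M²+3T²).
√(4M²+3T²) = √(4×(2.580×10^6)² + 3×(3.830×10^6)²) = 8.404×10^6 N·mm.
d³ = 16×8.404×10^6/(π×67.78) = 631500 mm³.
d = 85.79 mm.

d = 85.8 mm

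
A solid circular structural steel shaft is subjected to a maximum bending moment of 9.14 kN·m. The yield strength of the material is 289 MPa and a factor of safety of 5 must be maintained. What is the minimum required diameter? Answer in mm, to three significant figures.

d = 117 mm

σ_allow = 289/5 = 57.80 MPa.
For a solid circular section σ = 32M/(πd³), so d³ = 32M/(π σ_allow) = 32×9140000/(π×57.80) = 1.611×10^6 mm³.
d = 117.2 mm.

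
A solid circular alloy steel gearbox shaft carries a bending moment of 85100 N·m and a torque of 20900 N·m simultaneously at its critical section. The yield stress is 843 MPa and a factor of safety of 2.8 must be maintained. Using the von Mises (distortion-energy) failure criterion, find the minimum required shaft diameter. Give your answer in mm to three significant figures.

d = 143 mm

σ_allow = σ_y/n = 843/2.8 = 301.1 MPa.
For a solid shaft σ_b = 32M/(πd³) and τ = 16T/(πd³), so the von Mises stress is σ' = (16/πd³)·√(4M²+3T²).
√(4M²+3T²) = √(4×(8.510×10^7)² + 3×(2.090×10^7)²) = 1.740×10^8 N·mm.
d³ = 16×1.740×10^8/(π×301.1) = 2.944×10^6 mm³.
d = 143.3 mm.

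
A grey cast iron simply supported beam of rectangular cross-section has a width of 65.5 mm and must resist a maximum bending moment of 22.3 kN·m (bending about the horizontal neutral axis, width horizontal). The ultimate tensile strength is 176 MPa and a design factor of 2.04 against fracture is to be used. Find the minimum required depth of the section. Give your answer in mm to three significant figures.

σ_allow = 176/2.04 = 86.27 MPa.
For a rectangular section σ = 6M/(bh²), so h² = 6M/(b σ_allow) = 6×2.2300×10^7/(65.5×86.27) = 23680 mm².
h = 153.9 mm.

h = 154 mm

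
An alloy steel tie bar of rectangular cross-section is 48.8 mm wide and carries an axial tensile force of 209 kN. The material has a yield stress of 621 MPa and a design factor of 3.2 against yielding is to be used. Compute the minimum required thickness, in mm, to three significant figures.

σ_allow = 621/3.2 = 194.1 MPa.
Required area A = F/σ_allow = 209000/194.1 = 1077 mm².
t = A/w = 1077/48.8 = 22.07 mm.

t = 22.1 mm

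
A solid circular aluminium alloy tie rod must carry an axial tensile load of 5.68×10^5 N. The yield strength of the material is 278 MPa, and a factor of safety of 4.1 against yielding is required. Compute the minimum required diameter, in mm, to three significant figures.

d = 103 mm

Allowable stress σ_allow = 278/4.1 = 67.80 MPa.
Required area A = F/σ_allow = 568000/67.80 = 8377 mm².
A = πd²/4 → d = √(4A/π) = 103.3 mm.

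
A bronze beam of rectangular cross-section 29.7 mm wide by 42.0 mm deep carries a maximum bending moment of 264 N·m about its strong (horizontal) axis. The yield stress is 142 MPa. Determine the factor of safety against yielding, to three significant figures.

n = 4.70

Section modulus S = bh²/6 = 29.7×42.0²/6 = 8732 mm³.
σ = M/S = 264000/8732 = 30.23 MPa.
n = 142/30.23 = 4.697.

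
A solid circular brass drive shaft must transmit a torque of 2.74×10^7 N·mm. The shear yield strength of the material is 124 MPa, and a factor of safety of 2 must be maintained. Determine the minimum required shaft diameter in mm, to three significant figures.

d = 131 mm

Allowable shear stress τ_allow = 124/2 = 62.00 MPa.
For a solid shaft τ = 16T/(πd³), so d³ = 16T/(π τ_allow) = 16×2.7400×10^7/(π×62.00) = 2.251×10^6 mm³.
d = (2.251×10^6)^(1/3) = 131.1 mm.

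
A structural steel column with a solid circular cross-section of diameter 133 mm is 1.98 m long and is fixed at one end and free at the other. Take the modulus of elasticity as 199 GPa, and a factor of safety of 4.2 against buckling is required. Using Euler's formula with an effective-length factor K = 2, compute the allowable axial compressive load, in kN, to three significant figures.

I = πd⁴/64 = π×133⁴/64 = 1.536×10^7 mm⁴.
Effective length L_e = KL = 2×1.98 m = 3960 mm.
Euler critical load P_cr = π²EI/L_e² = π²×199000×1.536×10^7/3960² = 1.924×10^6 N.
P_allow = P_cr/n = 1.924×10^6/4.2 = 458000 N.

P_allow = 458 kN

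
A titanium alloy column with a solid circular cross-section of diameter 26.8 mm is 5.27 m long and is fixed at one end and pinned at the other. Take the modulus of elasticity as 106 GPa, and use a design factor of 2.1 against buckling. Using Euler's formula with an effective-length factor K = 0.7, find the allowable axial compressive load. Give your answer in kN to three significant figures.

I = πd⁴/64 = π×26.8⁴/64 = 25320 mm⁴.
Effective length L_e = KL = 0.7×5.27 m = 3689 mm.
Euler critical load P_cr = π²EI/L_e² = π²×106000×25320/3689² = 1947 N.
P_allow = P_cr/n = 1947/2.1 = 927.0 N.

P_allow = 0.927 kN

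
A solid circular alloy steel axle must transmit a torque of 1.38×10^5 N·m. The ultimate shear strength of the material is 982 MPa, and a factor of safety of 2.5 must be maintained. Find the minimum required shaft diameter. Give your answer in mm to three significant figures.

d = 121 mm

Allowable shear stress τ_allow = 982/2.5 = 392.8 MPa.
For a solid shaft τ = 16T/(πd³), so d³ = 16T/(π τ_allow) = 16×1.3800×10^8/(π×392.8) = 1.789×10^6 mm³.
d = (1.789×10^6)^(1/3) = 121.4 mm.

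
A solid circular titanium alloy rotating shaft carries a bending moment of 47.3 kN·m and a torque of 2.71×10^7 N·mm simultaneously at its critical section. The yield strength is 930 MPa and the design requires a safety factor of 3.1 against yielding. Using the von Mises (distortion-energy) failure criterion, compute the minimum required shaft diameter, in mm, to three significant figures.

d = 121 mm

σ_allow = σ_y/n = 930/3.1 = 300.0 MPa.
For a solid shaft σ_b = 32M/(πd³) and τ = 16T/(πd³), so the von Mises stress is σ' = (16/πd³)·√(4M²+3T²).
√(4M²+3T²) = √(4×(4.730×10^7)² + 3×(2.710×10^7)²) = 1.056×10^8 N·mm.
d³ = 16×1.056×10^8/(π×300.0) = 1.793×10^6 mm³.
d = 121.5 mm.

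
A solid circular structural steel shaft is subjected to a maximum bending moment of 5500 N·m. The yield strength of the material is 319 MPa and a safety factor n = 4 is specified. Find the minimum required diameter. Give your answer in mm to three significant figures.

σ_allow = 319/4 = 79.75 MPa.
For a solid circular section σ = 32M/(πd³), so d³ = 32M/(π σ_allow) = 32×5500000/(π×79.75) = 702500 mm³.
d = 88.90 mm.

d = 88.9 mm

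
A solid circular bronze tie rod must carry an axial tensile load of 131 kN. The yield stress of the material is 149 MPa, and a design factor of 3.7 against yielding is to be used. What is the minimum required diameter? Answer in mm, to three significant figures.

Allowable stress σ_allow = 149/3.7 = 40.27 MPa.
Required area A = F/σ_allow = 131000/40.27 = 3253 mm².
A = πd²/4 → d = √(4A/π) = 64.36 mm.

d = 64.4 mm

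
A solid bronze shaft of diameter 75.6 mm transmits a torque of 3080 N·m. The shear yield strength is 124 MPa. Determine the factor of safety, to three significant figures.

n = 3.42

τ = 16T/(πd³) = 16×3080000/(π×75.6³) = 36.30 MPa.
n = τ_limit/τ = 124/36.30 = 3.416.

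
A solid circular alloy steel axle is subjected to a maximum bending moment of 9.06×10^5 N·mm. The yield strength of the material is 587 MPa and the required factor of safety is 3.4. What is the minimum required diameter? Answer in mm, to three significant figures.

d = 37.7 mm

σ_allow = 587/3.4 = 172.6 MPa.
For a solid circular section σ = 32M/(πd³), so d³ = 32M/(π σ_allow) = 32×906000/(π×172.6) = 53450 mm³.
d = 37.67 mm.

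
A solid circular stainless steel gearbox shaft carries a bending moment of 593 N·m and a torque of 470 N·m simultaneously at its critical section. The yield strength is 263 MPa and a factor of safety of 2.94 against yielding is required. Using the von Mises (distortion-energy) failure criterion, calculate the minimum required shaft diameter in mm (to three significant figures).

d = 43.4 mm

σ_allow = σ_y/n = 263/2.94 = 89.46 MPa.
For a solid shaft σ_b = 32M/(πd³) and τ = 16T/(πd³), so the von Mises stress is σ' = (16/πd³)·√(4M²+3T²).
√(4M²+3T²) = √(4×(593000)² + 3×(470000)²) = 1.439×10^6 N·mm.
d³ = 16×1.439×10^6/(π×89.46) = 81900 mm³.
d = 43.43 mm.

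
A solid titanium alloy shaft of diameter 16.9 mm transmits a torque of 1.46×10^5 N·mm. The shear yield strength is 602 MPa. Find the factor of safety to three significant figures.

τ = 16T/(πd³) = 16×146000/(π×16.9³) = 154.1 MPa.
n = τ_limit/τ = 602/154.1 = 3.908.

n = 3.91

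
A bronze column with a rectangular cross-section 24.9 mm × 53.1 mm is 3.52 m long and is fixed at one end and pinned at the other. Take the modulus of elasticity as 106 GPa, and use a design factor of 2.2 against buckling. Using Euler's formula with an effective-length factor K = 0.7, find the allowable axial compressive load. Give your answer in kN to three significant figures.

Buckling occurs about the weak axis: I_min = h·b³/12 = 53.1×24.9³/12 = 68310 mm⁴ (b = 24.9 mm is the smaller dimension).
Effective length L_e = KL = 0.7×3.52 m = 2464 mm.
Euler critical load P_cr = π²EI/L_e² = π²×106000×68310/2464² = 11770 N.
P_allow = P_cr/n = 11770/2.2 = 5351 N.

P_allow = 5.35 kN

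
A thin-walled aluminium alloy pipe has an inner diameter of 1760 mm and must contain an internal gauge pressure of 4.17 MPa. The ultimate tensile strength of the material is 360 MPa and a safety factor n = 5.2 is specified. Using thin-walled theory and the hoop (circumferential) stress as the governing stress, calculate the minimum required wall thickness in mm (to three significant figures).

t = 53.0 mm

σ_allow = 360/5.2 = 69.23 MPa.
Hoop stress σ_h = pD/(2t), so t = pD/(2σ_allow) = 4.17×1760/(2×69.23) = 53.01 mm.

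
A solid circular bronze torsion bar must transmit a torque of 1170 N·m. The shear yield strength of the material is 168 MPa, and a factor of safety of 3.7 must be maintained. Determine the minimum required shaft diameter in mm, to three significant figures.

Allowable shear stress τ_allow = 168/3.7 = 45.41 MPa.
For a solid shaft τ = 16T/(πd³), so d³ = 16T/(π τ_allow) = 16×1170000/(π×45.41) = 131200 mm³.
d = (131200)^(1/3) = 50.82 mm.

d = 50.8 mm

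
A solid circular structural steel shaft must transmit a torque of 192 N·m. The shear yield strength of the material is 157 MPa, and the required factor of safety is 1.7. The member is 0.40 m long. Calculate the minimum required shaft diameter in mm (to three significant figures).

Allowable shear stress τ_allow = 157/1.7 = 92.35 MPa.
For a solid shaft τ = 16T/(πd³), so d³ = 16T/(π τ_allow) = 16×192000/(π×92.35) = 10590 mm³.
d = (10590)^(1/3) = 21.96 mm.

d = 22.0 mm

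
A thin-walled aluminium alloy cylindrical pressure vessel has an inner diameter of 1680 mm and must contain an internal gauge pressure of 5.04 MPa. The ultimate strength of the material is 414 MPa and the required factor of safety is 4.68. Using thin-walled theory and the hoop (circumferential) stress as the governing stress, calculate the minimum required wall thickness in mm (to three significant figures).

σ_allow = 414/4.68 = 88.46 MPa.
Hoop stress σ_h = pD/(2t), so t = pD/(2σ_allow) = 5.04×1680/(2×88.46) = 47.86 mm.

t = 47.9 mm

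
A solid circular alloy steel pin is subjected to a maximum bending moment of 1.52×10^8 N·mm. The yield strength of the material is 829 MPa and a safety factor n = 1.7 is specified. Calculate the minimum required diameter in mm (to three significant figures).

d = 147 mm

σ_allow = 829/1.7 = 487.6 MPa.
For a solid circular section σ = 32M/(πd³), so d³ = 32M/(π σ_allow) = 32×1.5200×10^8/(π×487.6) = 3.175×10^6 mm³.
d = 147.0 mm.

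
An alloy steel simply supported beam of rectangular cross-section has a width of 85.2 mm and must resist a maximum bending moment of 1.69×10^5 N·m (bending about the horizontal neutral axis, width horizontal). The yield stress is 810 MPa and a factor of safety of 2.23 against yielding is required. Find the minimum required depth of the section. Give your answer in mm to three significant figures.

σ_allow = 810/2.23 = 363.2 MPa.
For a rectangular section σ = 6M/(bh²), so h² = 6M/(b σ_allow) = 6×1.6900×10^8/(85.2×363.2) = 32770 mm².
h = 181.0 mm.

h = 181 mm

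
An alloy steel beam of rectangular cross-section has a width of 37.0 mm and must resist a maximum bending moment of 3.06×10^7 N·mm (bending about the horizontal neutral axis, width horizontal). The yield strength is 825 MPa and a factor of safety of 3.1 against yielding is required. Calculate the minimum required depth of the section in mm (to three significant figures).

h = 137 mm

σ_allow = 825/3.1 = 266.1 MPa.
For a rectangular section σ = 6M/(bh²), so h² = 6M/(b σ_allow) = 6×3.0600×10^7/(37.0×266.1) = 18650 mm².
h = 136.5 mm.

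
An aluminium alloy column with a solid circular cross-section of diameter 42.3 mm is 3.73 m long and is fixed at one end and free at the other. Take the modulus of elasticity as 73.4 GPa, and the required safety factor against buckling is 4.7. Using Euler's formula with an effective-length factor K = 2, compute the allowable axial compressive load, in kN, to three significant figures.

P_allow = 0.435 kN

I = πd⁴/64 = π×42.3⁴/64 = 157200 mm⁴.
Effective length L_e = KL = 2×3.73 m = 7460 mm.
Euler critical load P_cr = π²EI/L_e² = π²×73400×157200/7460² = 2046 N.
P_allow = P_cr/n = 2046/4.7 = 435.3 N.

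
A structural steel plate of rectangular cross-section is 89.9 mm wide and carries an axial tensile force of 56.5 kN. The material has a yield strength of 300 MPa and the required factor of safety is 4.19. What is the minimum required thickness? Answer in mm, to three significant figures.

σ_allow = 300/4.19 = 71.60 MPa.
Required area A = F/σ_allow = 56500/71.60 = 789.1 mm².
t = A/w = 789.1/89.9 = 8.778 mm.

t = 8.78 mm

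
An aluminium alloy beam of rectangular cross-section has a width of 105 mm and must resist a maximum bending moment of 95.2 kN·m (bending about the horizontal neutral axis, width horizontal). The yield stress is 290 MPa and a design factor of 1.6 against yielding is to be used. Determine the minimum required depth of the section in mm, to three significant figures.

σ_allow = 290/1.6 = 181.2 MPa.
For a rectangular section σ = 6M/(bh²), so h² = 6M/(b σ_allow) = 6×9.5200×10^7/(105×181.2) = 30010 mm².
h = 173.2 mm.

h = 173 mm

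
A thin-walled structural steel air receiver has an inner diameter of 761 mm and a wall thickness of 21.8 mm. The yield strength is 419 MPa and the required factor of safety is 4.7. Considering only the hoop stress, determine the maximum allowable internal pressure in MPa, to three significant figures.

p_allow = 5.11 MPa

σ_allow = 419/4.7 = 89.15 MPa.
σ_h = pD/(2t) → p_allow = 2σ_allow t/D = 2×89.15×21.8/761 = 5.108 MPa.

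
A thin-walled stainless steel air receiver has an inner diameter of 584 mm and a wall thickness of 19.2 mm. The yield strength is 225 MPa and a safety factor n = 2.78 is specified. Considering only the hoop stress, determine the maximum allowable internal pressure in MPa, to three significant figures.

p_allow = 5.32 MPa

σ_allow = 225/2.78 = 80.94 MPa.
σ_h = pD/(2t) → p_allow = 2σ_allow t/D = 2×80.94×19.2/584 = 5.322 MPa.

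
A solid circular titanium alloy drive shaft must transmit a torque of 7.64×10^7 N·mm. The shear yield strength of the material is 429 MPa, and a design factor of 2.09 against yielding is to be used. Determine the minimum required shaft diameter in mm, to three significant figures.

Allowable shear stress τ_allow = 429/2.09 = 205.3 MPa.
For a solid shaft τ = 16T/(πd³), so d³ = 16T/(π τ_allow) = 16×7.6400×10^7/(π×205.3) = 1.896×10^6 mm³.
d = (1.896×10^6)^(1/3) = 123.8 mm.

d = 124 mm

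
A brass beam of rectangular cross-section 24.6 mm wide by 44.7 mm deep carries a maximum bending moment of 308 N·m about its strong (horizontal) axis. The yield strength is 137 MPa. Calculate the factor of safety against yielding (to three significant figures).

Section modulus S = bh²/6 = 24.6×44.7²/6 = 8192 mm³.
σ = M/S = 308000/8192 = 37.60 MPa.
n = 137/37.60 = 3.644.

n = 3.64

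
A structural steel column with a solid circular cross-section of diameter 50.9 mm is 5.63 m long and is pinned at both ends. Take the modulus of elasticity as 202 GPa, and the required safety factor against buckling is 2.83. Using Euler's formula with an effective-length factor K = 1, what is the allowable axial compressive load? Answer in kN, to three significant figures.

P_allow = 7.32 kN

I = πd⁴/64 = π×50.9⁴/64 = 329500 mm⁴.
Effective length L_e = KL = 1×5.63 m = 5630 mm.
Euler critical load P_cr = π²EI/L_e² = π²×202000×329500/5630² = 20720 N.
P_allow = P_cr/n = 20720/2.83 = 7323 N.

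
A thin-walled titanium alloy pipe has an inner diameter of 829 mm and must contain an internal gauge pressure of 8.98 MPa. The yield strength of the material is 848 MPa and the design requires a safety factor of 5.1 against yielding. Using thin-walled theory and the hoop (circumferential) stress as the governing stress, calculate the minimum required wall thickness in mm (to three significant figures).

t = 22.4 mm

σ_allow = 848/5.1 = 166.3 MPa.
Hoop stress σ_h = pD/(2t), so t = pD/(2σ_allow) = 8.98×829/(2×166.3) = 22.39 mm.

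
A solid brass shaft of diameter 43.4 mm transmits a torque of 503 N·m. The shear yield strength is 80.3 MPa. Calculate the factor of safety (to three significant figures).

n = 2.56

τ = 16T/(πd³) = 16×503000/(π×43.4³) = 31.34 MPa.
n = τ_limit/τ = 80.3/31.34 = 2.562.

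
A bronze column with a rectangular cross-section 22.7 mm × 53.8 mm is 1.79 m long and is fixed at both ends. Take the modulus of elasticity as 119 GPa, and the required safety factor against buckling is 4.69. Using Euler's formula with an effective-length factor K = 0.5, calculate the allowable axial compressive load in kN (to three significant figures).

P_allow = 16.4 kN

Buckling occurs about the weak axis: I_min = h·b³/12 = 53.8×22.7³/12 = 52440 mm⁴ (b = 22.7 mm is the smaller dimension).
Effective length L_e = KL = 0.5×1.79 m = 895.0 mm.
Euler critical load P_cr = π²EI/L_e² = π²×119000×52440/895.0² = 76890 N.
P_allow = P_cr/n = 76890/4.69 = 16390 N.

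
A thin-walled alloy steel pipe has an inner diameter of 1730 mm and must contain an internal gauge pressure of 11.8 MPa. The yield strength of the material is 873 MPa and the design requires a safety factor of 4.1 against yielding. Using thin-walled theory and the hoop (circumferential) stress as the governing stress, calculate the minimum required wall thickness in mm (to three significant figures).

t = 47.9 mm

σ_allow = 873/4.1 = 212.9 MPa.
Hoop stress σ_h = pD/(2t), so t = pD/(2σ_allow) = 11.8×1730/(2×212.9) = 47.94 mm.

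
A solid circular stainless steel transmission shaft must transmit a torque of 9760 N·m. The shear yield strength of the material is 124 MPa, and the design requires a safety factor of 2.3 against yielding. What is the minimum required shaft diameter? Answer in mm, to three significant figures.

d = 97.3 mm

Allowable shear stress τ_allow = 124/2.3 = 53.91 MPa.
For a solid shaft τ = 16T/(πd³), so d³ = 16T/(π τ_allow) = 16×9760000/(π×53.91) = 922000 mm³.
d = (922000)^(1/3) = 97.33 mm.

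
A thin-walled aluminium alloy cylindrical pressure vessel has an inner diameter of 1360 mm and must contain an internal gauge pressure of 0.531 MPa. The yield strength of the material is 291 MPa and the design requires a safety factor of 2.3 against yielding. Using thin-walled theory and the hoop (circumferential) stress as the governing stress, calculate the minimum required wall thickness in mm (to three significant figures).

σ_allow = 291/2.3 = 126.5 MPa.
Hoop stress σ_h = pD/(2t), so t = pD/(2σ_allow) = 0.531×1360/(2×126.5) = 2.854 mm.

t = 2.85 mm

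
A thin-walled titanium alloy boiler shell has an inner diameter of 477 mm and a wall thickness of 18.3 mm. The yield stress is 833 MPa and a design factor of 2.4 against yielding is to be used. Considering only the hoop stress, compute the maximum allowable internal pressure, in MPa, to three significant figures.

σ_allow = 833/2.4 = 347.1 MPa.
σ_h = pD/(2t) → p_allow = 2σ_allow t/D = 2×347.1×18.3/477 = 26.63 MPa.

p_allow = 26.6 MPa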